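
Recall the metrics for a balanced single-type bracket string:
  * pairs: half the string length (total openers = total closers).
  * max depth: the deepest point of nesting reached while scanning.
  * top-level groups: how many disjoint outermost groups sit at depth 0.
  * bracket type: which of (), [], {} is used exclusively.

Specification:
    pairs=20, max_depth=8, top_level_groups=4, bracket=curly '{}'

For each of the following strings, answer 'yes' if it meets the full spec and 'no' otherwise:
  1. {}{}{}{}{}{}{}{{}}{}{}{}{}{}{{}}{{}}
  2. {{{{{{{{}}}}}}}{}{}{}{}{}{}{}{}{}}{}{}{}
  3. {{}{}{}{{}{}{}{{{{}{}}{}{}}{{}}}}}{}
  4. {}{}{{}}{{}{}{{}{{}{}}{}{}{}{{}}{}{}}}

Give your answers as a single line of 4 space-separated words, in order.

Answer: no yes no no

Derivation:
String 1 '{}{}{}{}{}{}{}{{}}{}{}{}{}{}{{}}{{}}': depth seq [1 0 1 0 1 0 1 0 1 0 1 0 1 0 1 2 1 0 1 0 1 0 1 0 1 0 1 0 1 2 1 0 1 2 1 0]
  -> pairs=18 depth=2 groups=15 -> no
String 2 '{{{{{{{{}}}}}}}{}{}{}{}{}{}{}{}{}}{}{}{}': depth seq [1 2 3 4 5 6 7 8 7 6 5 4 3 2 1 2 1 2 1 2 1 2 1 2 1 2 1 2 1 2 1 2 1 0 1 0 1 0 1 0]
  -> pairs=20 depth=8 groups=4 -> yes
String 3 '{{}{}{}{{}{}{}{{{{}{}}{}{}}{{}}}}}{}': depth seq [1 2 1 2 1 2 1 2 3 2 3 2 3 2 3 4 5 6 5 6 5 4 5 4 5 4 3 4 5 4 3 2 1 0 1 0]
  -> pairs=18 depth=6 groups=2 -> no
String 4 '{}{}{{}}{{}{}{{}{{}{}}{}{}{}{{}}{}{}}}': depth seq [1 0 1 0 1 2 1 0 1 2 1 2 1 2 3 2 3 4 3 4 3 2 3 2 3 2 3 2 3 4 3 2 3 2 3 2 1 0]
  -> pairs=19 depth=4 groups=4 -> no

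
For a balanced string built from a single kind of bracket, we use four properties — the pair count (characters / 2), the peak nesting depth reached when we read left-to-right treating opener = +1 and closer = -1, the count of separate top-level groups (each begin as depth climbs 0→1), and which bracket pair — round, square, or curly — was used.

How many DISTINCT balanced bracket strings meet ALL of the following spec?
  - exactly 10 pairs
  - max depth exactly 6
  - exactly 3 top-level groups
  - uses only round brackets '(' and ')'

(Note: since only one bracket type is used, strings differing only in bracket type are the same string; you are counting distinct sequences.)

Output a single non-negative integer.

Answer: 225

Derivation:
Spec: pairs=10 depth=6 groups=3
Count(depth <= 6) = 3390
Count(depth <= 5) = 3165
Count(depth == 6) = 3390 - 3165 = 225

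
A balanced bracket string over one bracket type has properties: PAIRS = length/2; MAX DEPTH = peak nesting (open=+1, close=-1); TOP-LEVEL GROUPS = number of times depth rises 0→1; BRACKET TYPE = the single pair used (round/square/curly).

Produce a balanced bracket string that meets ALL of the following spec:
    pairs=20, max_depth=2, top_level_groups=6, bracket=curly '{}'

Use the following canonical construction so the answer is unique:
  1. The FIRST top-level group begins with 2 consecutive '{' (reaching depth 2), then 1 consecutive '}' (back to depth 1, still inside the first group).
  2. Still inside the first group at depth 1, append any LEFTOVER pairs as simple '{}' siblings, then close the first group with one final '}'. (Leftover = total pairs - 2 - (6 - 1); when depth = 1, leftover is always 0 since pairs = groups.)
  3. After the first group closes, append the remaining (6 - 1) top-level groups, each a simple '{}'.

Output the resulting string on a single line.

Answer: {{}{}{}{}{}{}{}{}{}{}{}{}{}{}}{}{}{}{}{}

Derivation:
Spec: pairs=20 depth=2 groups=6
Leftover pairs = 20 - 2 - (6-1) = 13
First group: deep chain of depth 2 + 13 sibling pairs
Remaining 5 groups: simple '{}' each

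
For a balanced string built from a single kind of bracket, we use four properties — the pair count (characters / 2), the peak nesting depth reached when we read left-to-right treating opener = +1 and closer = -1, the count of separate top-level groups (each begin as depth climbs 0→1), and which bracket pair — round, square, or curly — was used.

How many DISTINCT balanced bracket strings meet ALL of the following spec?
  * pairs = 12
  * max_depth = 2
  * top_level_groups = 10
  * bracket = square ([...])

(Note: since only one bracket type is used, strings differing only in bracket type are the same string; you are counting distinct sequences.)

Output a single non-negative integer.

Answer: 55

Derivation:
Spec: pairs=12 depth=2 groups=10
Count(depth <= 2) = 55
Count(depth <= 1) = 0
Count(depth == 2) = 55 - 0 = 55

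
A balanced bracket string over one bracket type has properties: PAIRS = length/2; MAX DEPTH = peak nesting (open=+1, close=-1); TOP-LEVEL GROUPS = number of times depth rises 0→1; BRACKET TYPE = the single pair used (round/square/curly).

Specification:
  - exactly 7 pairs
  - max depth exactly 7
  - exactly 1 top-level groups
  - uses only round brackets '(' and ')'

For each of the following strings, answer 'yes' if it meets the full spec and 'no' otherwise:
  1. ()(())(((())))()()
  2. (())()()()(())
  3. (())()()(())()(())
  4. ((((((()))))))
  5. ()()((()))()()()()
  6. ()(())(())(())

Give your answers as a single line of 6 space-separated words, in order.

String 1 '()(())(((())))()()': depth seq [1 0 1 2 1 0 1 2 3 4 3 2 1 0 1 0 1 0]
  -> pairs=9 depth=4 groups=5 -> no
String 2 '(())()()()(())': depth seq [1 2 1 0 1 0 1 0 1 0 1 2 1 0]
  -> pairs=7 depth=2 groups=5 -> no
String 3 '(())()()(())()(())': depth seq [1 2 1 0 1 0 1 0 1 2 1 0 1 0 1 2 1 0]
  -> pairs=9 depth=2 groups=6 -> no
String 4 '((((((()))))))': depth seq [1 2 3 4 5 6 7 6 5 4 3 2 1 0]
  -> pairs=7 depth=7 groups=1 -> yes
String 5 '()()((()))()()()()': depth seq [1 0 1 0 1 2 3 2 1 0 1 0 1 0 1 0 1 0]
  -> pairs=9 depth=3 groups=7 -> no
String 6 '()(())(())(())': depth seq [1 0 1 2 1 0 1 2 1 0 1 2 1 0]
  -> pairs=7 depth=2 groups=4 -> no

Answer: no no no yes no no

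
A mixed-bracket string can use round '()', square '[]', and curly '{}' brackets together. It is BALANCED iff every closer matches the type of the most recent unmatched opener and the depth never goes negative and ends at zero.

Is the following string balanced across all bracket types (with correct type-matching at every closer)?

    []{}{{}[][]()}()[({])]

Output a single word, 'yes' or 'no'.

pos 0: push '['; stack = [
pos 1: ']' matches '['; pop; stack = (empty)
pos 2: push '{'; stack = {
pos 3: '}' matches '{'; pop; stack = (empty)
pos 4: push '{'; stack = {
pos 5: push '{'; stack = {{
pos 6: '}' matches '{'; pop; stack = {
pos 7: push '['; stack = {[
pos 8: ']' matches '['; pop; stack = {
pos 9: push '['; stack = {[
pos 10: ']' matches '['; pop; stack = {
pos 11: push '('; stack = {(
pos 12: ')' matches '('; pop; stack = {
pos 13: '}' matches '{'; pop; stack = (empty)
pos 14: push '('; stack = (
pos 15: ')' matches '('; pop; stack = (empty)
pos 16: push '['; stack = [
pos 17: push '('; stack = [(
pos 18: push '{'; stack = [({
pos 19: saw closer ']' but top of stack is '{' (expected '}') → INVALID
Verdict: type mismatch at position 19: ']' closes '{' → no

Answer: no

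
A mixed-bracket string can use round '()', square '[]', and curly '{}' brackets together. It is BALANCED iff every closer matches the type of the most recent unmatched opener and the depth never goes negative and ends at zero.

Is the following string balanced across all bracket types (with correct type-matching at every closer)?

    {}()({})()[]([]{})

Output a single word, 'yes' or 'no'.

pos 0: push '{'; stack = {
pos 1: '}' matches '{'; pop; stack = (empty)
pos 2: push '('; stack = (
pos 3: ')' matches '('; pop; stack = (empty)
pos 4: push '('; stack = (
pos 5: push '{'; stack = ({
pos 6: '}' matches '{'; pop; stack = (
pos 7: ')' matches '('; pop; stack = (empty)
pos 8: push '('; stack = (
pos 9: ')' matches '('; pop; stack = (empty)
pos 10: push '['; stack = [
pos 11: ']' matches '['; pop; stack = (empty)
pos 12: push '('; stack = (
pos 13: push '['; stack = ([
pos 14: ']' matches '['; pop; stack = (
pos 15: push '{'; stack = ({
pos 16: '}' matches '{'; pop; stack = (
pos 17: ')' matches '('; pop; stack = (empty)
end: stack empty → VALID
Verdict: properly nested → yes

Answer: yes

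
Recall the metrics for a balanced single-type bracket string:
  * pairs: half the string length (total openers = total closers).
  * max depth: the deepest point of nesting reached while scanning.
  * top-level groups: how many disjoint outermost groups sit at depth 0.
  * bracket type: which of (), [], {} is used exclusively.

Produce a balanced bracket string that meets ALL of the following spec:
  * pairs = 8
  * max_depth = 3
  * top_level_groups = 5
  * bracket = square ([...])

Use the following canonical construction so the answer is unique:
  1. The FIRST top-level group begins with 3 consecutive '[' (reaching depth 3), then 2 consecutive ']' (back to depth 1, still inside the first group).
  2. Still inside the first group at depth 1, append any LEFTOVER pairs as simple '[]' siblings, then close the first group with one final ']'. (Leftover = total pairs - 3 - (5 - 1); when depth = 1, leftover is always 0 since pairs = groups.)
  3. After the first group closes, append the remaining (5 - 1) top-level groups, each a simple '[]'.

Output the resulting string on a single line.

Spec: pairs=8 depth=3 groups=5
Leftover pairs = 8 - 3 - (5-1) = 1
First group: deep chain of depth 3 + 1 sibling pairs
Remaining 4 groups: simple '[]' each

Answer: [[[]][]][][][][]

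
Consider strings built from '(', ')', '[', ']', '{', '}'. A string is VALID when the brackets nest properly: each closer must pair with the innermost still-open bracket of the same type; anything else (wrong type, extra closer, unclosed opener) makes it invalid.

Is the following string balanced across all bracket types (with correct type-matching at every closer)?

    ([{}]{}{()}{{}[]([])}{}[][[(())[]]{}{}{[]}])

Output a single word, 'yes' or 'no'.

Answer: yes

Derivation:
pos 0: push '('; stack = (
pos 1: push '['; stack = ([
pos 2: push '{'; stack = ([{
pos 3: '}' matches '{'; pop; stack = ([
pos 4: ']' matches '['; pop; stack = (
pos 5: push '{'; stack = ({
pos 6: '}' matches '{'; pop; stack = (
pos 7: push '{'; stack = ({
pos 8: push '('; stack = ({(
pos 9: ')' matches '('; pop; stack = ({
pos 10: '}' matches '{'; pop; stack = (
pos 11: push '{'; stack = ({
pos 12: push '{'; stack = ({{
pos 13: '}' matches '{'; pop; stack = ({
pos 14: push '['; stack = ({[
pos 15: ']' matches '['; pop; stack = ({
pos 16: push '('; stack = ({(
pos 17: push '['; stack = ({([
pos 18: ']' matches '['; pop; stack = ({(
pos 19: ')' matches '('; pop; stack = ({
pos 20: '}' matches '{'; pop; stack = (
pos 21: push '{'; stack = ({
pos 22: '}' matches '{'; pop; stack = (
pos 23: push '['; stack = ([
pos 24: ']' matches '['; pop; stack = (
pos 25: push '['; stack = ([
pos 26: push '['; stack = ([[
pos 27: push '('; stack = ([[(
pos 28: push '('; stack = ([[((
pos 29: ')' matches '('; pop; stack = ([[(
pos 30: ')' matches '('; pop; stack = ([[
pos 31: push '['; stack = ([[[
pos 32: ']' matches '['; pop; stack = ([[
pos 33: ']' matches '['; pop; stack = ([
pos 34: push '{'; stack = ([{
pos 35: '}' matches '{'; pop; stack = ([
pos 36: push '{'; stack = ([{
pos 37: '}' matches '{'; pop; stack = ([
pos 38: push '{'; stack = ([{
pos 39: push '['; stack = ([{[
pos 40: ']' matches '['; pop; stack = ([{
pos 41: '}' matches '{'; pop; stack = ([
pos 42: ']' matches '['; pop; stack = (
pos 43: ')' matches '('; pop; stack = (empty)
end: stack empty → VALID
Verdict: properly nested → yes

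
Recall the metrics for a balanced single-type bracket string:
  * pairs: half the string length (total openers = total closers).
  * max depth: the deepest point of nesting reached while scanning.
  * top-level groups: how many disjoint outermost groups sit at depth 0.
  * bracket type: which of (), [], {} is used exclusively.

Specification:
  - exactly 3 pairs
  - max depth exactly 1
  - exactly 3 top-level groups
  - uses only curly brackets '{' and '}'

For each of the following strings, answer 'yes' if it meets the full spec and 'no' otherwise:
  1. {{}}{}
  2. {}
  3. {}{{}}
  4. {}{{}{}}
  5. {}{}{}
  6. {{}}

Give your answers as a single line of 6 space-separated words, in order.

Answer: no no no no yes no

Derivation:
String 1 '{{}}{}': depth seq [1 2 1 0 1 0]
  -> pairs=3 depth=2 groups=2 -> no
String 2 '{}': depth seq [1 0]
  -> pairs=1 depth=1 groups=1 -> no
String 3 '{}{{}}': depth seq [1 0 1 2 1 0]
  -> pairs=3 depth=2 groups=2 -> no
String 4 '{}{{}{}}': depth seq [1 0 1 2 1 2 1 0]
  -> pairs=4 depth=2 groups=2 -> no
String 5 '{}{}{}': depth seq [1 0 1 0 1 0]
  -> pairs=3 depth=1 groups=3 -> yes
String 6 '{{}}': depth seq [1 2 1 0]
  -> pairs=2 depth=2 groups=1 -> no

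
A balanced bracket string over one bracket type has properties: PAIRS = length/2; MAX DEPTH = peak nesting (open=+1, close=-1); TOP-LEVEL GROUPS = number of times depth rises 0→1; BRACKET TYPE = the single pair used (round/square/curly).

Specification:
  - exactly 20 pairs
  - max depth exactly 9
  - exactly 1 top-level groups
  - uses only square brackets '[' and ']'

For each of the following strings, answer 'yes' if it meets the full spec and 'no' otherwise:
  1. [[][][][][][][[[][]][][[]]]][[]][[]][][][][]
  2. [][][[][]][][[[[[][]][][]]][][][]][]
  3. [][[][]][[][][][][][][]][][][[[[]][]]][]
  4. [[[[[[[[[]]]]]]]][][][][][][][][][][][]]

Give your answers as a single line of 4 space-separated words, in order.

String 1 '[[][][][][][][[[][]][][[]]]][[]][[]][][][][]': depth seq [1 2 1 2 1 2 1 2 1 2 1 2 1 2 3 4 3 4 3 2 3 2 3 4 3 2 1 0 1 2 1 0 1 2 1 0 1 0 1 0 1 0 1 0]
  -> pairs=22 depth=4 groups=7 -> no
String 2 '[][][[][]][][[[[[][]][][]]][][][]][]': depth seq [1 0 1 0 1 2 1 2 1 0 1 0 1 2 3 4 5 4 5 4 3 4 3 4 3 2 1 2 1 2 1 2 1 0 1 0]
  -> pairs=18 depth=5 groups=6 -> no
String 3 '[][[][]][[][][][][][][]][][][[[[]][]]][]': depth seq [1 0 1 2 1 2 1 0 1 2 1 2 1 2 1 2 1 2 1 2 1 2 1 0 1 0 1 0 1 2 3 4 3 2 3 2 1 0 1 0]
  -> pairs=20 depth=4 groups=7 -> no
String 4 '[[[[[[[[[]]]]]]]][][][][][][][][][][][]]': depth seq [1 2 3 4 5 6 7 8 9 8 7 6 5 4 3 2 1 2 1 2 1 2 1 2 1 2 1 2 1 2 1 2 1 2 1 2 1 2 1 0]
  -> pairs=20 depth=9 groups=1 -> yes

Answer: no no no yes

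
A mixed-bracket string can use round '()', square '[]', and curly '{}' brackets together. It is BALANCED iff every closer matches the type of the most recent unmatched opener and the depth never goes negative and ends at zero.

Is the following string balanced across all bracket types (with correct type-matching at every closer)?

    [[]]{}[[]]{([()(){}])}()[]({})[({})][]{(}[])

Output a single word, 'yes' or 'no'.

pos 0: push '['; stack = [
pos 1: push '['; stack = [[
pos 2: ']' matches '['; pop; stack = [
pos 3: ']' matches '['; pop; stack = (empty)
pos 4: push '{'; stack = {
pos 5: '}' matches '{'; pop; stack = (empty)
pos 6: push '['; stack = [
pos 7: push '['; stack = [[
pos 8: ']' matches '['; pop; stack = [
pos 9: ']' matches '['; pop; stack = (empty)
pos 10: push '{'; stack = {
pos 11: push '('; stack = {(
pos 12: push '['; stack = {([
pos 13: push '('; stack = {([(
pos 14: ')' matches '('; pop; stack = {([
pos 15: push '('; stack = {([(
pos 16: ')' matches '('; pop; stack = {([
pos 17: push '{'; stack = {([{
pos 18: '}' matches '{'; pop; stack = {([
pos 19: ']' matches '['; pop; stack = {(
pos 20: ')' matches '('; pop; stack = {
pos 21: '}' matches '{'; pop; stack = (empty)
pos 22: push '('; stack = (
pos 23: ')' matches '('; pop; stack = (empty)
pos 24: push '['; stack = [
pos 25: ']' matches '['; pop; stack = (empty)
pos 26: push '('; stack = (
pos 27: push '{'; stack = ({
pos 28: '}' matches '{'; pop; stack = (
pos 29: ')' matches '('; pop; stack = (empty)
pos 30: push '['; stack = [
pos 31: push '('; stack = [(
pos 32: push '{'; stack = [({
pos 33: '}' matches '{'; pop; stack = [(
pos 34: ')' matches '('; pop; stack = [
pos 35: ']' matches '['; pop; stack = (empty)
pos 36: push '['; stack = [
pos 37: ']' matches '['; pop; stack = (empty)
pos 38: push '{'; stack = {
pos 39: push '('; stack = {(
pos 40: saw closer '}' but top of stack is '(' (expected ')') → INVALID
Verdict: type mismatch at position 40: '}' closes '(' → no

Answer: no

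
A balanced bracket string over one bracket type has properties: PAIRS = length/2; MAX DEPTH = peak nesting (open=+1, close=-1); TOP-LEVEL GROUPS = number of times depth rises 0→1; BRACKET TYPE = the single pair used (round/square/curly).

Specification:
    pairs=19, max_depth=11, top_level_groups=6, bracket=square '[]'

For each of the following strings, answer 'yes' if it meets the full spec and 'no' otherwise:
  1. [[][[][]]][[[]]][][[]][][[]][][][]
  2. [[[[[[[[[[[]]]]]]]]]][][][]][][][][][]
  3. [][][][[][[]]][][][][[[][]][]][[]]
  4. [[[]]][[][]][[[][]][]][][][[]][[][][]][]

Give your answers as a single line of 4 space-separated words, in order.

String 1 '[[][[][]]][[[]]][][[]][][[]][][][]': depth seq [1 2 1 2 3 2 3 2 1 0 1 2 3 2 1 0 1 0 1 2 1 0 1 0 1 2 1 0 1 0 1 0 1 0]
  -> pairs=17 depth=3 groups=9 -> no
String 2 '[[[[[[[[[[[]]]]]]]]]][][][]][][][][][]': depth seq [1 2 3 4 5 6 7 8 9 10 11 10 9 8 7 6 5 4 3 2 1 2 1 2 1 2 1 0 1 0 1 0 1 0 1 0 1 0]
  -> pairs=19 depth=11 groups=6 -> yes
String 3 '[][][][[][[]]][][][][[[][]][]][[]]': depth seq [1 0 1 0 1 0 1 2 1 2 3 2 1 0 1 0 1 0 1 0 1 2 3 2 3 2 1 2 1 0 1 2 1 0]
  -> pairs=17 depth=3 groups=9 -> no
String 4 '[[[]]][[][]][[[][]][]][][][[]][[][][]][]': depth seq [1 2 3 2 1 0 1 2 1 2 1 0 1 2 3 2 3 2 1 2 1 0 1 0 1 0 1 2 1 0 1 2 1 2 1 2 1 0 1 0]
  -> pairs=20 depth=3 groups=8 -> no

Answer: no yes no no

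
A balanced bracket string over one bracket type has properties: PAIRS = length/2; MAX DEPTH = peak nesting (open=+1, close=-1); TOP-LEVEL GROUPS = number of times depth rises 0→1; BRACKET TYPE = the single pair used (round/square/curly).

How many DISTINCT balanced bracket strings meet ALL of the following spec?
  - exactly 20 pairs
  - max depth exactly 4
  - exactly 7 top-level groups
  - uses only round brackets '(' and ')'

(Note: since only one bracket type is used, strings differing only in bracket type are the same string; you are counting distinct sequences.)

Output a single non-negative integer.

Spec: pairs=20 depth=4 groups=7
Count(depth <= 4) = 51013158
Count(depth <= 3) = 10282496
Count(depth == 4) = 51013158 - 10282496 = 40730662

Answer: 40730662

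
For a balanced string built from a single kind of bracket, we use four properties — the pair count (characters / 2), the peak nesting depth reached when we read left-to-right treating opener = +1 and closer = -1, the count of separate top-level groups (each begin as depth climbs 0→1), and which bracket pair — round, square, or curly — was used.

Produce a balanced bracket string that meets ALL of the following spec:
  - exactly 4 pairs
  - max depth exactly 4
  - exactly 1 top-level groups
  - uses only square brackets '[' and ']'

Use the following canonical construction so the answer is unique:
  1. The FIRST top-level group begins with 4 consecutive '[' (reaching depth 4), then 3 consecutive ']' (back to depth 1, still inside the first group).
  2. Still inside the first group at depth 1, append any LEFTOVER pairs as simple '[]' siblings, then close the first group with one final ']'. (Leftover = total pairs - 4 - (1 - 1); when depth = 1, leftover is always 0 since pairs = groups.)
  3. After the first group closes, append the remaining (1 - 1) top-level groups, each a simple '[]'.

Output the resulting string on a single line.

Spec: pairs=4 depth=4 groups=1
Leftover pairs = 4 - 4 - (1-1) = 0
First group: deep chain of depth 4 + 0 sibling pairs
Remaining 0 groups: simple '[]' each

Answer: [[[[]]]]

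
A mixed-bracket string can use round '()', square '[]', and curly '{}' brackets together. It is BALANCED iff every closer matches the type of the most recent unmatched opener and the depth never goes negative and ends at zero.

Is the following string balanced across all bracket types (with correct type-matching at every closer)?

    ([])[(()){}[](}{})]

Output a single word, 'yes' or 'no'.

Answer: no

Derivation:
pos 0: push '('; stack = (
pos 1: push '['; stack = ([
pos 2: ']' matches '['; pop; stack = (
pos 3: ')' matches '('; pop; stack = (empty)
pos 4: push '['; stack = [
pos 5: push '('; stack = [(
pos 6: push '('; stack = [((
pos 7: ')' matches '('; pop; stack = [(
pos 8: ')' matches '('; pop; stack = [
pos 9: push '{'; stack = [{
pos 10: '}' matches '{'; pop; stack = [
pos 11: push '['; stack = [[
pos 12: ']' matches '['; pop; stack = [
pos 13: push '('; stack = [(
pos 14: saw closer '}' but top of stack is '(' (expected ')') → INVALID
Verdict: type mismatch at position 14: '}' closes '(' → no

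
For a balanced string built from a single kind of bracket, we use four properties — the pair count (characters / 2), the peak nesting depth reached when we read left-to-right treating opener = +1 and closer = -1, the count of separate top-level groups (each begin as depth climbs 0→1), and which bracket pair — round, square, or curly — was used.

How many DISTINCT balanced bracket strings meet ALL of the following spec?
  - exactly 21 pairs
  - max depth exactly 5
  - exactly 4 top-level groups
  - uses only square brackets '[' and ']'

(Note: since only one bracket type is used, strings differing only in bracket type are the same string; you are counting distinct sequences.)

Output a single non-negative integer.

Answer: 766829948

Derivation:
Spec: pairs=21 depth=5 groups=4
Count(depth <= 5) = 1087577492
Count(depth <= 4) = 320747544
Count(depth == 5) = 1087577492 - 320747544 = 766829948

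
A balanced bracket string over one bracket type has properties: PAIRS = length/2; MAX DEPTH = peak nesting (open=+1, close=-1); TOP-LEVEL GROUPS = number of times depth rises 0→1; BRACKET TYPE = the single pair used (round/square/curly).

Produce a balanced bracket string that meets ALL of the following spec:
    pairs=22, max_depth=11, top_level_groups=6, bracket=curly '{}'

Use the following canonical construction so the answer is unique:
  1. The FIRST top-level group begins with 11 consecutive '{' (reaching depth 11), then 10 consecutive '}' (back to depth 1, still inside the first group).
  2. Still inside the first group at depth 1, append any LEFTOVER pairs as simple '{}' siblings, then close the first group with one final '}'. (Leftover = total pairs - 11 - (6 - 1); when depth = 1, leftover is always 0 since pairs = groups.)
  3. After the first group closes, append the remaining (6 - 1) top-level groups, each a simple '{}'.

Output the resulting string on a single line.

Answer: {{{{{{{{{{{}}}}}}}}}}{}{}{}{}{}{}}{}{}{}{}{}

Derivation:
Spec: pairs=22 depth=11 groups=6
Leftover pairs = 22 - 11 - (6-1) = 6
First group: deep chain of depth 11 + 6 sibling pairs
Remaining 5 groups: simple '{}' each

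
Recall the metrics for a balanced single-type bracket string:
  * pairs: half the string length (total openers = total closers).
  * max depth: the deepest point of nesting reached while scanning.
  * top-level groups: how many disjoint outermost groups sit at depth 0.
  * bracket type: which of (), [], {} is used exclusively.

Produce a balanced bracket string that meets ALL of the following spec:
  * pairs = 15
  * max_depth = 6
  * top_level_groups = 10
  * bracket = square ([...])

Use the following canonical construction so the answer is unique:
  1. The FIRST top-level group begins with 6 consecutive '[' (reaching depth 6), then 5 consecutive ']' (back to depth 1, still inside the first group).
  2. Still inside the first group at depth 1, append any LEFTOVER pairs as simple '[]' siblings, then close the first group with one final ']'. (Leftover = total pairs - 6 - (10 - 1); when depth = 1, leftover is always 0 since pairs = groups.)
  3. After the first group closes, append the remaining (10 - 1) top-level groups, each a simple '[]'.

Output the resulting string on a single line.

Answer: [[[[[[]]]]]][][][][][][][][][]

Derivation:
Spec: pairs=15 depth=6 groups=10
Leftover pairs = 15 - 6 - (10-1) = 0
First group: deep chain of depth 6 + 0 sibling pairs
Remaining 9 groups: simple '[]' each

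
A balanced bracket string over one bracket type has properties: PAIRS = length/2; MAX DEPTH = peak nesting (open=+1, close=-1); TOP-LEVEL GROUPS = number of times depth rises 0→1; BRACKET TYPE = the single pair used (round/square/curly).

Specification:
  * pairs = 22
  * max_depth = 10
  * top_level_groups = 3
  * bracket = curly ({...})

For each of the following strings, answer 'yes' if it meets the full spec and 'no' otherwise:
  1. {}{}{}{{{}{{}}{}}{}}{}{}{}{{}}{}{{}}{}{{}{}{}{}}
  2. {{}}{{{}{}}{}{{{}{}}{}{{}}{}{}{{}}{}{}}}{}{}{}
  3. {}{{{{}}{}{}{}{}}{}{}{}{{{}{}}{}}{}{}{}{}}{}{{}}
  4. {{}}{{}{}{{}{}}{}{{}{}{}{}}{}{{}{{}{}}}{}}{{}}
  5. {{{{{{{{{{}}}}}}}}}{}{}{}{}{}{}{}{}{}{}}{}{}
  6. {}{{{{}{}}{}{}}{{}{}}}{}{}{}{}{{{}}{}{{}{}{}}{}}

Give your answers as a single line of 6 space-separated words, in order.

String 1 '{}{}{}{{{}{{}}{}}{}}{}{}{}{{}}{}{{}}{}{{}{}{}{}}': depth seq [1 0 1 0 1 0 1 2 3 2 3 4 3 2 3 2 1 2 1 0 1 0 1 0 1 0 1 2 1 0 1 0 1 2 1 0 1 0 1 2 1 2 1 2 1 2 1 0]
  -> pairs=24 depth=4 groups=12 -> no
String 2 '{{}}{{{}{}}{}{{{}{}}{}{{}}{}{}{{}}{}{}}}{}{}{}': depth seq [1 2 1 0 1 2 3 2 3 2 1 2 1 2 3 4 3 4 3 2 3 2 3 4 3 2 3 2 3 2 3 4 3 2 3 2 3 2 1 0 1 0 1 0 1 0]
  -> pairs=23 depth=4 groups=5 -> no
String 3 '{}{{{{}}{}{}{}{}}{}{}{}{{{}{}}{}}{}{}{}{}}{}{{}}': depth seq [1 0 1 2 3 4 3 2 3 2 3 2 3 2 3 2 1 2 1 2 1 2 1 2 3 4 3 4 3 2 3 2 1 2 1 2 1 2 1 2 1 0 1 0 1 2 1 0]
  -> pairs=24 depth=4 groups=4 -> no
String 4 '{{}}{{}{}{{}{}}{}{{}{}{}{}}{}{{}{{}{}}}{}}{{}}': depth seq [1 2 1 0 1 2 1 2 1 2 3 2 3 2 1 2 1 2 3 2 3 2 3 2 3 2 1 2 1 2 3 2 3 4 3 4 3 2 1 2 1 0 1 2 1 0]
  -> pairs=23 depth=4 groups=3 -> no
String 5 '{{{{{{{{{{}}}}}}}}}{}{}{}{}{}{}{}{}{}{}}{}{}': depth seq [1 2 3 4 5 6 7 8 9 10 9 8 7 6 5 4 3 2 1 2 1 2 1 2 1 2 1 2 1 2 1 2 1 2 1 2 1 2 1 0 1 0 1 0]
  -> pairs=22 depth=10 groups=3 -> yes
String 6 '{}{{{{}{}}{}{}}{{}{}}}{}{}{}{}{{{}}{}{{}{}{}}{}}': depth seq [1 0 1 2 3 4 3 4 3 2 3 2 3 2 1 2 3 2 3 2 1 0 1 0 1 0 1 0 1 0 1 2 3 2 1 2 1 2 3 2 3 2 3 2 1 2 1 0]
  -> pairs=24 depth=4 groups=7 -> no

Answer: no no no no yes no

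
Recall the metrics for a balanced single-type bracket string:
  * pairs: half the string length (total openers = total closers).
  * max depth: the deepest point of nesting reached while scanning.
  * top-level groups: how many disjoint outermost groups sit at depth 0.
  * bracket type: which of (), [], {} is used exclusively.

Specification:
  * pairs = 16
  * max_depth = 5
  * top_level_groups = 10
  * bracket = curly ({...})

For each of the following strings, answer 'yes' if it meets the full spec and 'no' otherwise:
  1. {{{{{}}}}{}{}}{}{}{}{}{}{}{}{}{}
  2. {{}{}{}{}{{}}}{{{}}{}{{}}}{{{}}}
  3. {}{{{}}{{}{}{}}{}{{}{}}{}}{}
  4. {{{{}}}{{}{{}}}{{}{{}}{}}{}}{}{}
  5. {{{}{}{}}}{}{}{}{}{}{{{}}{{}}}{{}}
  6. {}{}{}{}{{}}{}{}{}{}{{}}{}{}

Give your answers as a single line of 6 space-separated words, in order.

String 1 '{{{{{}}}}{}{}}{}{}{}{}{}{}{}{}{}': depth seq [1 2 3 4 5 4 3 2 1 2 1 2 1 0 1 0 1 0 1 0 1 0 1 0 1 0 1 0 1 0 1 0]
  -> pairs=16 depth=5 groups=10 -> yes
String 2 '{{}{}{}{}{{}}}{{{}}{}{{}}}{{{}}}': depth seq [1 2 1 2 1 2 1 2 1 2 3 2 1 0 1 2 3 2 1 2 1 2 3 2 1 0 1 2 3 2 1 0]
  -> pairs=16 depth=3 groups=3 -> no
String 3 '{}{{{}}{{}{}{}}{}{{}{}}{}}{}': depth seq [1 0 1 2 3 2 1 2 3 2 3 2 3 2 1 2 1 2 3 2 3 2 1 2 1 0 1 0]
  -> pairs=14 depth=3 groups=3 -> no
String 4 '{{{{}}}{{}{{}}}{{}{{}}{}}{}}{}{}': depth seq [1 2 3 4 3 2 1 2 3 2 3 4 3 2 1 2 3 2 3 4 3 2 3 2 1 2 1 0 1 0 1 0]
  -> pairs=16 depth=4 groups=3 -> no
String 5 '{{{}{}{}}}{}{}{}{}{}{{{}}{{}}}{{}}': depth seq [1 2 3 2 3 2 3 2 1 0 1 0 1 0 1 0 1 0 1 0 1 2 3 2 1 2 3 2 1 0 1 2 1 0]
  -> pairs=17 depth=3 groups=8 -> no
String 6 '{}{}{}{}{{}}{}{}{}{}{{}}{}{}': depth seq [1 0 1 0 1 0 1 0 1 2 1 0 1 0 1 0 1 0 1 0 1 2 1 0 1 0 1 0]
  -> pairs=14 depth=2 groups=12 -> no

Answer: yes no no no no no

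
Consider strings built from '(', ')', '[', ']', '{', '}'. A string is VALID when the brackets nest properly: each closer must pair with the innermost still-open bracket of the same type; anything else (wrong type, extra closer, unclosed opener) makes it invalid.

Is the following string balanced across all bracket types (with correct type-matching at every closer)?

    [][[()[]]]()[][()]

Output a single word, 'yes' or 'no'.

Answer: yes

Derivation:
pos 0: push '['; stack = [
pos 1: ']' matches '['; pop; stack = (empty)
pos 2: push '['; stack = [
pos 3: push '['; stack = [[
pos 4: push '('; stack = [[(
pos 5: ')' matches '('; pop; stack = [[
pos 6: push '['; stack = [[[
pos 7: ']' matches '['; pop; stack = [[
pos 8: ']' matches '['; pop; stack = [
pos 9: ']' matches '['; pop; stack = (empty)
pos 10: push '('; stack = (
pos 11: ')' matches '('; pop; stack = (empty)
pos 12: push '['; stack = [
pos 13: ']' matches '['; pop; stack = (empty)
pos 14: push '['; stack = [
pos 15: push '('; stack = [(
pos 16: ')' matches '('; pop; stack = [
pos 17: ']' matches '['; pop; stack = (empty)
end: stack empty → VALID
Verdict: properly nested → yes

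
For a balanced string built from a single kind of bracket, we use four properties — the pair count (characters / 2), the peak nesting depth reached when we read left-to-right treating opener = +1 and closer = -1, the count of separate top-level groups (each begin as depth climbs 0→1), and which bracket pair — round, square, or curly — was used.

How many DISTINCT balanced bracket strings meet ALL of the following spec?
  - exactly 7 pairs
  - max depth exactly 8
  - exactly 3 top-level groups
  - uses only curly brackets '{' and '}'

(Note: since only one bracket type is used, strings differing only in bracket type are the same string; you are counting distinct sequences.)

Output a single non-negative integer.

Spec: pairs=7 depth=8 groups=3
Count(depth <= 8) = 90
Count(depth <= 7) = 90
Count(depth == 8) = 90 - 90 = 0

Answer: 0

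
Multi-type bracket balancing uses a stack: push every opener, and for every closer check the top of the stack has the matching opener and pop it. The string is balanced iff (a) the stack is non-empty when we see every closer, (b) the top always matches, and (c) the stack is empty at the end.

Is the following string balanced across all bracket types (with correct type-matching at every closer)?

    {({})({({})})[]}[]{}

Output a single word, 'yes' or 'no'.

Answer: yes

Derivation:
pos 0: push '{'; stack = {
pos 1: push '('; stack = {(
pos 2: push '{'; stack = {({
pos 3: '}' matches '{'; pop; stack = {(
pos 4: ')' matches '('; pop; stack = {
pos 5: push '('; stack = {(
pos 6: push '{'; stack = {({
pos 7: push '('; stack = {({(
pos 8: push '{'; stack = {({({
pos 9: '}' matches '{'; pop; stack = {({(
pos 10: ')' matches '('; pop; stack = {({
pos 11: '}' matches '{'; pop; stack = {(
pos 12: ')' matches '('; pop; stack = {
pos 13: push '['; stack = {[
pos 14: ']' matches '['; pop; stack = {
pos 15: '}' matches '{'; pop; stack = (empty)
pos 16: push '['; stack = [
pos 17: ']' matches '['; pop; stack = (empty)
pos 18: push '{'; stack = {
pos 19: '}' matches '{'; pop; stack = (empty)
end: stack empty → VALID
Verdict: properly nested → yes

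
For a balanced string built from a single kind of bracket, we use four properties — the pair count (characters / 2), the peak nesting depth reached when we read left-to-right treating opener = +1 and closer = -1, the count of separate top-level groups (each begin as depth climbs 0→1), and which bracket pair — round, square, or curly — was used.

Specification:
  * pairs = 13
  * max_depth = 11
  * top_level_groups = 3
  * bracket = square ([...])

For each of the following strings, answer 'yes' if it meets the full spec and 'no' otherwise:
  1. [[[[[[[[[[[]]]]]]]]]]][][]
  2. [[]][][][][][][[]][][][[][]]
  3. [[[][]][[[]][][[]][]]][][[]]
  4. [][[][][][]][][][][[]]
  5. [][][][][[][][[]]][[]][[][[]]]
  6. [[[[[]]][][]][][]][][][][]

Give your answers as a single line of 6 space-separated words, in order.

Answer: yes no no no no no

Derivation:
String 1 '[[[[[[[[[[[]]]]]]]]]]][][]': depth seq [1 2 3 4 5 6 7 8 9 10 11 10 9 8 7 6 5 4 3 2 1 0 1 0 1 0]
  -> pairs=13 depth=11 groups=3 -> yes
String 2 '[[]][][][][][][[]][][][[][]]': depth seq [1 2 1 0 1 0 1 0 1 0 1 0 1 0 1 2 1 0 1 0 1 0 1 2 1 2 1 0]
  -> pairs=14 depth=2 groups=10 -> no
String 3 '[[[][]][[[]][][[]][]]][][[]]': depth seq [1 2 3 2 3 2 1 2 3 4 3 2 3 2 3 4 3 2 3 2 1 0 1 0 1 2 1 0]
  -> pairs=14 depth=4 groups=3 -> no
String 4 '[][[][][][]][][][][[]]': depth seq [1 0 1 2 1 2 1 2 1 2 1 0 1 0 1 0 1 0 1 2 1 0]
  -> pairs=11 depth=2 groups=6 -> no
String 5 '[][][][][[][][[]]][[]][[][[]]]': depth seq [1 0 1 0 1 0 1 0 1 2 1 2 1 2 3 2 1 0 1 2 1 0 1 2 1 2 3 2 1 0]
  -> pairs=15 depth=3 groups=7 -> no
String 6 '[[[[[]]][][]][][]][][][][]': depth seq [1 2 3 4 5 4 3 2 3 2 3 2 1 2 1 2 1 0 1 0 1 0 1 0 1 0]
  -> pairs=13 depth=5 groups=5 -> no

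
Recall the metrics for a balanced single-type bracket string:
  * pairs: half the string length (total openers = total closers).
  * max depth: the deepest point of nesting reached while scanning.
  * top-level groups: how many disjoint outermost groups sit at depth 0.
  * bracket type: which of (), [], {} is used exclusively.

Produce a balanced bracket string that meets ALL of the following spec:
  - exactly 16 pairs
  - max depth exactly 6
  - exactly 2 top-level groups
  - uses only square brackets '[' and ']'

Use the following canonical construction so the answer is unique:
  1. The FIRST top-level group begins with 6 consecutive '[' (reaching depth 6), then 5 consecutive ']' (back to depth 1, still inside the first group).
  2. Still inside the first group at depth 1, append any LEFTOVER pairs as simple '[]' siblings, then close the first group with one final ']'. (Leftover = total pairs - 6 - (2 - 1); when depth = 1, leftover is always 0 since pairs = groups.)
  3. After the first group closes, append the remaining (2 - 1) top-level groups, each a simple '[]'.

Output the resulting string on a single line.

Spec: pairs=16 depth=6 groups=2
Leftover pairs = 16 - 6 - (2-1) = 9
First group: deep chain of depth 6 + 9 sibling pairs
Remaining 1 groups: simple '[]' each

Answer: [[[[[[]]]]][][][][][][][][][]][]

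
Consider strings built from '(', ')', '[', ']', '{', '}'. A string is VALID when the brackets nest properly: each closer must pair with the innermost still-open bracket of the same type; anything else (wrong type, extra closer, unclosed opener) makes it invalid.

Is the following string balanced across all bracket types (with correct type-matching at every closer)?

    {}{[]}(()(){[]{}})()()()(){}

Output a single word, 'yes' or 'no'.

pos 0: push '{'; stack = {
pos 1: '}' matches '{'; pop; stack = (empty)
pos 2: push '{'; stack = {
pos 3: push '['; stack = {[
pos 4: ']' matches '['; pop; stack = {
pos 5: '}' matches '{'; pop; stack = (empty)
pos 6: push '('; stack = (
pos 7: push '('; stack = ((
pos 8: ')' matches '('; pop; stack = (
pos 9: push '('; stack = ((
pos 10: ')' matches '('; pop; stack = (
pos 11: push '{'; stack = ({
pos 12: push '['; stack = ({[
pos 13: ']' matches '['; pop; stack = ({
pos 14: push '{'; stack = ({{
pos 15: '}' matches '{'; pop; stack = ({
pos 16: '}' matches '{'; pop; stack = (
pos 17: ')' matches '('; pop; stack = (empty)
pos 18: push '('; stack = (
pos 19: ')' matches '('; pop; stack = (empty)
pos 20: push '('; stack = (
pos 21: ')' matches '('; pop; stack = (empty)
pos 22: push '('; stack = (
pos 23: ')' matches '('; pop; stack = (empty)
pos 24: push '('; stack = (
pos 25: ')' matches '('; pop; stack = (empty)
pos 26: push '{'; stack = {
pos 27: '}' matches '{'; pop; stack = (empty)
end: stack empty → VALID
Verdict: properly nested → yes

Answer: yes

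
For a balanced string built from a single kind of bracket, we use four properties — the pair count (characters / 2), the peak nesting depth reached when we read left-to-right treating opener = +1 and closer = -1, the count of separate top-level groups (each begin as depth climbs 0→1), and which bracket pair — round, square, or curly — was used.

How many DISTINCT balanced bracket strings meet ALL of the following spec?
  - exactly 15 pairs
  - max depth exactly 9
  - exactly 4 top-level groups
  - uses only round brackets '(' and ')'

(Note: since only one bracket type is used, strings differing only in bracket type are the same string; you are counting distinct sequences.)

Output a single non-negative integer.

Answer: 5896

Derivation:
Spec: pairs=15 depth=9 groups=4
Count(depth <= 9) = 1187636
Count(depth <= 8) = 1181740
Count(depth == 9) = 1187636 - 1181740 = 5896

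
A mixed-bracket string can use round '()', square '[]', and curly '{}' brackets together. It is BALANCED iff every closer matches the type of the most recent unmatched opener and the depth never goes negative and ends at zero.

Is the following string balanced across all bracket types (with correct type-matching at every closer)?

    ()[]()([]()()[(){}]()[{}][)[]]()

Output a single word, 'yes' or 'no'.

pos 0: push '('; stack = (
pos 1: ')' matches '('; pop; stack = (empty)
pos 2: push '['; stack = [
pos 3: ']' matches '['; pop; stack = (empty)
pos 4: push '('; stack = (
pos 5: ')' matches '('; pop; stack = (empty)
pos 6: push '('; stack = (
pos 7: push '['; stack = ([
pos 8: ']' matches '['; pop; stack = (
pos 9: push '('; stack = ((
pos 10: ')' matches '('; pop; stack = (
pos 11: push '('; stack = ((
pos 12: ')' matches '('; pop; stack = (
pos 13: push '['; stack = ([
pos 14: push '('; stack = ([(
pos 15: ')' matches '('; pop; stack = ([
pos 16: push '{'; stack = ([{
pos 17: '}' matches '{'; pop; stack = ([
pos 18: ']' matches '['; pop; stack = (
pos 19: push '('; stack = ((
pos 20: ')' matches '('; pop; stack = (
pos 21: push '['; stack = ([
pos 22: push '{'; stack = ([{
pos 23: '}' matches '{'; pop; stack = ([
pos 24: ']' matches '['; pop; stack = (
pos 25: push '['; stack = ([
pos 26: saw closer ')' but top of stack is '[' (expected ']') → INVALID
Verdict: type mismatch at position 26: ')' closes '[' → no

Answer: no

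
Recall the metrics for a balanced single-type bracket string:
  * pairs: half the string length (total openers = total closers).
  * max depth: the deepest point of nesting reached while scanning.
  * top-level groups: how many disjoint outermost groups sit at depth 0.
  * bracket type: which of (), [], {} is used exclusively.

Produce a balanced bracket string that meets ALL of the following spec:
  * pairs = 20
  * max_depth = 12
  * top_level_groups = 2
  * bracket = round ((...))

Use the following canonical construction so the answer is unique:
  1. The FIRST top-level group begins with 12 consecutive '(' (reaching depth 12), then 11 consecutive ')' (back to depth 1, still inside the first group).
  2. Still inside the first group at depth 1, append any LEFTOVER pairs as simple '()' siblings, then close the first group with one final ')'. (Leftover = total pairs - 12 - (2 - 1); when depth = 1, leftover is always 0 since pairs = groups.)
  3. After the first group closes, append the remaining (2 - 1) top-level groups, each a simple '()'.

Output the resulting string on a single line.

Spec: pairs=20 depth=12 groups=2
Leftover pairs = 20 - 12 - (2-1) = 7
First group: deep chain of depth 12 + 7 sibling pairs
Remaining 1 groups: simple '()' each

Answer: (((((((((((()))))))))))()()()()()()())()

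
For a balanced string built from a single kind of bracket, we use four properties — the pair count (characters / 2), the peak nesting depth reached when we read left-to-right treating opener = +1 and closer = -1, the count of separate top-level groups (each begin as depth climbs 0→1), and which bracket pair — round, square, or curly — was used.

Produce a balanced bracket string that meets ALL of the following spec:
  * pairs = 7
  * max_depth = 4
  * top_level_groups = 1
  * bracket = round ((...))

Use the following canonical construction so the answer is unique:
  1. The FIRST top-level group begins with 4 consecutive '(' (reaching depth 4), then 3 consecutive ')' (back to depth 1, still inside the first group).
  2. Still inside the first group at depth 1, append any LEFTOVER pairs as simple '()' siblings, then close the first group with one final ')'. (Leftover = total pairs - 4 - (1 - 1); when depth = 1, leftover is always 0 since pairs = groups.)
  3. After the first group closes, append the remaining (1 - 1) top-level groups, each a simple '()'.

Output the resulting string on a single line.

Spec: pairs=7 depth=4 groups=1
Leftover pairs = 7 - 4 - (1-1) = 3
First group: deep chain of depth 4 + 3 sibling pairs
Remaining 0 groups: simple '()' each

Answer: (((()))()()())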